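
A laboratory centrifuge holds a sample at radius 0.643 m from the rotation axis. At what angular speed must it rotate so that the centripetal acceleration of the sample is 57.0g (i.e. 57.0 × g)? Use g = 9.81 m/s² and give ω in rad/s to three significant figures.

Centripetal acceleration a_c = ω²r. Setting ω²r = 57.0g:
ω = √(57.0g / r) = √(57.0 × 9.81 / 0.643) = √869.6 = 29.49 rad/s.

29.5 rad/s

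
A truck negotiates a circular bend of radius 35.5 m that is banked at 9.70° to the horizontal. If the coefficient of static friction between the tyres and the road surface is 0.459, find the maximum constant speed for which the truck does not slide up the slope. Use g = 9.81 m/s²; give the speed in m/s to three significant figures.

At the maximum speed, friction acts down the slope at its limiting value f = μN. Radially (horizontal, toward centre): N sinθ + μN cosθ = mv²/r. Vertically: N cosθ − μN sinθ = mg.
Dividing: v² = r g (sinθ + μcosθ)/(cosθ − μsinθ).
sinθ + μcosθ = 0.1685 + 0.459×0.9857 = 0.6209; cosθ − μsinθ = 0.9857 − 0.459×0.1685 = 0.9084.
v² = 35.5 × 9.81 × 0.6209/0.9084 = 238.1 m²/s², so v = 15.43 m/s.

15.4 m/s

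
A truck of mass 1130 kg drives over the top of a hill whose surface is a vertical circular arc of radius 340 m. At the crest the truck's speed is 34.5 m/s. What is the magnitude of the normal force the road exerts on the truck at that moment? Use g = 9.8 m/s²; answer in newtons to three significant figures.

At the crest the centripetal acceleration points downward (toward the centre of the arc), so mg − N = mv²/r.
N = m(g − v²/r) = 1130 × (9.8 − (34.5)²/340) = 1130 × (9.8 − 3.501) = 1130 × 6.299 = 7118 N.

7120 N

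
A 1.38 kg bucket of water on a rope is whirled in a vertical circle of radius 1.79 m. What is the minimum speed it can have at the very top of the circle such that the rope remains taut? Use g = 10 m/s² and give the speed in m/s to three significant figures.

At the highest point the centre is directly below, so both the weight and T act inward: T + mg = mv²/r.
At minimum speed T → 0, so mg = mv_min²/r ⇒ v_min = √(g r) = √(10.0 × 1.79) = 4.231 m/s.

4.23 m/s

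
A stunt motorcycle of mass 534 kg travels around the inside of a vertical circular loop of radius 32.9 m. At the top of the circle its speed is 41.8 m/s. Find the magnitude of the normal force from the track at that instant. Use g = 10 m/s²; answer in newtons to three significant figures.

23000 N

At the top, both N and the weight mg point inward (toward the centre), so N + mg = mv²/r.
N = m(v²/r − g) = 534 × ((41.8)²/32.9 − 10.0) = 534 × (53.11 − 10.0) = 534 × 43.11 = 23020 N.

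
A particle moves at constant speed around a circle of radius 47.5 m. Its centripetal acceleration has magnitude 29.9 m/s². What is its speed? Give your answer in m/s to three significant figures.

a_c = v²/r ⇒ v = √(a_c · r) = √(29.9 × 47.5) = √1420 = 37.69 m/s.

37.7 m/s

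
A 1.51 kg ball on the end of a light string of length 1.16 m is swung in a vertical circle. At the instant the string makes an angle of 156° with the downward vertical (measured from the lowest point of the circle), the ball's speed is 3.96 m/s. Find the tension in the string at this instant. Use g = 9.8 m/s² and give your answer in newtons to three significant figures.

Take the radial direction toward the centre of the circle as positive. The component of the weight along the string toward the centre is −mg cos φ (φ measured from the bottom), so Newton's second law along the string gives T − mg cos φ = m v²/r.
cos 156° = -0.9135, so T = m(v²/r + g cos φ) = 1.51 × ((3.96)²/1.16 + 9.8 × -0.9135) = 1.51 × (13.52 + (-8.953)) = 1.51 × 4.566 = 6.894 N.

6.89 N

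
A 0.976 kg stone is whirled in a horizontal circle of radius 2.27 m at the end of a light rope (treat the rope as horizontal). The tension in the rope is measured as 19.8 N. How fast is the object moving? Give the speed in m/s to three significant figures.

T = m v²/r ⇒ v = √(T r / m) = √(19.8 × 2.27 / 0.976) = √46.05 = 6.786 m/s.

6.79 m/s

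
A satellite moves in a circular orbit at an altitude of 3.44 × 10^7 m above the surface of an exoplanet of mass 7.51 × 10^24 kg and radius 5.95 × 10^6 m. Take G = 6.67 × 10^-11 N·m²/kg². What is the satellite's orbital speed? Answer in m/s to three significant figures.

3520 m/s

Orbital radius r = R + h = 5.95 × 10^6 + 3.44 × 10^7 = 4.035 × 10^7 m.
Gravity supplies the centripetal force: G M m / r² = m v² / r, so v = √(GM/r).
v = √(6.67 × 10^-11 × 7.51 × 10^24 / 4.035 × 10^7) = √(1.241 × 10^7) = 3523 m/s.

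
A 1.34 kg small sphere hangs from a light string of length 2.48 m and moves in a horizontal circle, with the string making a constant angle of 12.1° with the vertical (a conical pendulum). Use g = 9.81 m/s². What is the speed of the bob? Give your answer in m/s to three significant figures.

The radius of the circle is r = L sinθ = 2.48 × sin 12.1° = 0.5199 m.
Horizontally T sinθ = mv²/r and vertically T cosθ = mg, so tanθ = v²/(rg).
v = √(r g tanθ) = √(0.5199 × 9.81 × 0.2144) = √1.093 = 1.046 m/s.

1.05 m/s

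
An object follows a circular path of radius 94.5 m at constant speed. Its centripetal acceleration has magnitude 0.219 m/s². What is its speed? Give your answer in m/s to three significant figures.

a_c = v²/r ⇒ v = √(a_c · r) = √(0.219 × 94.5) = √20.70 = 4.549 m/s.

4.55 m/s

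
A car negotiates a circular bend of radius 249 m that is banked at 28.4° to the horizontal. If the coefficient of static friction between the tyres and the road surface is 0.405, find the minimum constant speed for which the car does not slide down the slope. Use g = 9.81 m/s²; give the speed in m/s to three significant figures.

At the minimum speed, friction acts up the slope at its limiting value f = μN. Radially (horizontal, toward centre): N sinθ − μN cosθ = mv²/r. Vertically: N cosθ + μN sinθ = mg.
Dividing: v² = r g (sinθ − μcosθ)/(cosθ + μsinθ).
sinθ − μcosθ = 0.4756 − 0.405×0.8796 = 0.1194; cosθ + μsinθ = 0.8796 + 0.405×0.4756 = 1.072.
v² = 249 × 9.81 × 0.1194/1.072 = 271.9 m²/s², so v = 16.49 m/s.

16.5 m/s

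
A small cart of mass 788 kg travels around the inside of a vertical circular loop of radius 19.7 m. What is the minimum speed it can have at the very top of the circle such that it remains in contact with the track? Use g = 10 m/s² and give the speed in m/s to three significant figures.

14.0 m/s

At the highest point the centre is directly below, so both the weight and N act inward: N + mg = mv²/r.
At minimum speed N → 0, so mg = mv_min²/r ⇒ v_min = √(g r) = √(10.0 × 19.7) = 14.04 m/s.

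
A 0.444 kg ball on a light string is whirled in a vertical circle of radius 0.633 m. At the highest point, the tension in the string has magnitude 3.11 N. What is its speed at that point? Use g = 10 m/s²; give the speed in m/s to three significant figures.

3.28 m/s

At the top, T + mg = mv²/r, so v = √(r(T/m + g)) = √(0.633 × (3.11/0.444 + 10.0)) = √(0.633 × 17.00) = √10.76 = 3.281 m/s.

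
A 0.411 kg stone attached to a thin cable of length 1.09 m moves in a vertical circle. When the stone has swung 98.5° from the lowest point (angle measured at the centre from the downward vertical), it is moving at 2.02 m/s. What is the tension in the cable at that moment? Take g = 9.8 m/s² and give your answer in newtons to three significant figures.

0.943 N

Take the radial direction toward the centre of the circle as positive. The component of the weight along the string toward the centre is −mg cos φ (φ measured from the bottom), so Newton's second law along the string gives T − mg cos φ = m v²/r.
cos 98.5° = -0.1478, so T = m(v²/r + g cos φ) = 0.411 × ((2.02)²/1.09 + 9.8 × -0.1478) = 0.411 × (3.743 + (-1.449)) = 0.411 × 2.295 = 0.9432 N.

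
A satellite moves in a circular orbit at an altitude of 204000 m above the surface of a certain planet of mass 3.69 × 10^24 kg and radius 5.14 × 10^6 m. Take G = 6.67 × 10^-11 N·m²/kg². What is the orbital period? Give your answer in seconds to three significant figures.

r = R + h = 5.14 × 10^6 + 204000 = 5.344 × 10^6 m. Gravity provides the centripetal force: G M m / r² = m v² / r ⇒ v = √(GM/r) = 6786 m/s.
T = 2πr/v = 2π × 5.344 × 10^6 / 6786 = 4948 s.

4950 s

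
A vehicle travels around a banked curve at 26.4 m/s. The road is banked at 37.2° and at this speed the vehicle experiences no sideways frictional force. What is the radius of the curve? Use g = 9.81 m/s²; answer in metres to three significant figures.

Frictionless banking: tanθ = v²/(rg), so r = v²/(g tanθ).
r = (26.4)²/(9.81 × tan 37.2°) = 697.0/(9.81 × 0.7590) = 697.0/7.446 = 93.60 m.

93.6 m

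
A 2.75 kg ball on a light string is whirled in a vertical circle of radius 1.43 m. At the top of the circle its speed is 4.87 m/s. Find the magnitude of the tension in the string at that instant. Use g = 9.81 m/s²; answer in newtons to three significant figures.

18.6 N

At the top, both T and the weight mg point inward (toward the centre), so T + mg = mv²/r.
T = m(v²/r − g) = 2.75 × ((4.87)²/1.43 − 9.81) = 2.75 × (16.59 − 9.81) = 2.75 × 6.775 = 18.63 N.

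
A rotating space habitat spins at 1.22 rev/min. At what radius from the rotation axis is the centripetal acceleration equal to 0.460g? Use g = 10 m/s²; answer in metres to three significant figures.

ω = 1.22 rev/min × 2π/60 = 0.1278 rad/s.
a_c = ω²r = 0.460g ⇒ r = 0.460 × 10.0 / (0.1278)² = 4.600/0.01632 = 281.8 m.

282 m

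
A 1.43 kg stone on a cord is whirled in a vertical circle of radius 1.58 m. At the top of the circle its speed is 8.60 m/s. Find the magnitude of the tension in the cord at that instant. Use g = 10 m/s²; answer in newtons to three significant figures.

At the top, both T and the weight mg point inward (toward the centre), so T + mg = mv²/r.
T = m(v²/r − g) = 1.43 × ((8.60)²/1.58 − 10.0) = 1.43 × (46.81 − 10.0) = 1.43 × 36.81 = 52.64 N.

52.6 N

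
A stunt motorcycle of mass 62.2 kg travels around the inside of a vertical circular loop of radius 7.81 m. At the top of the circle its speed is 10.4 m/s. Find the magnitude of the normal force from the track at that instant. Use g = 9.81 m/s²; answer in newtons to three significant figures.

At the top, both N and the weight mg point inward (toward the centre), so N + mg = mv²/r.
N = m(v²/r − g) = 62.2 × ((10.4)²/7.81 − 9.81) = 62.2 × (13.85 − 9.81) = 62.2 × 4.039 = 251.2 N.

251 N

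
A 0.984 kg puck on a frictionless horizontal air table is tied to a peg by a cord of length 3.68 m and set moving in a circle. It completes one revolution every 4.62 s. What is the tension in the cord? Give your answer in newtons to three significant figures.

6.70 N

v = 2πr/T = 2π × 3.68/4.62 = 5.005 m/s.
The tension is the only horizontal force, so it supplies the full centripetal force: T = m v²/r = 0.984 × (5.005)²/3.68 = 0.984 × 25.05/3.68 = 6.698 N.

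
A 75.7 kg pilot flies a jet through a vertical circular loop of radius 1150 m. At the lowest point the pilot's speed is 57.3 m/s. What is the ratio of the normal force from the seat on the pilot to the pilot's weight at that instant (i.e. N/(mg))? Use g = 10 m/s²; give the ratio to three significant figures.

At the bottom, N − mg = mv²/r, so N = m(v²/r + g) and N/(mg) = v²/(rg) + 1 = (57.3)²/(1150 × 10.0) + 1 = 0.2855 + 1 = 1.286.

1.29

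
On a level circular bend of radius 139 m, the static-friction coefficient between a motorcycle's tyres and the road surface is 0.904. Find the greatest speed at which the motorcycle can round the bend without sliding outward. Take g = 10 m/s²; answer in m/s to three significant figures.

35.4 m/s

On a flat curve, static friction is the only horizontal force, so it must supply the full centripetal force: μ_s m g = m v²/r.
Mass cancels: v_max = √(μ_s g r) = √(0.904 × 10.0 × 139) = √1257 = 35.45 m/s.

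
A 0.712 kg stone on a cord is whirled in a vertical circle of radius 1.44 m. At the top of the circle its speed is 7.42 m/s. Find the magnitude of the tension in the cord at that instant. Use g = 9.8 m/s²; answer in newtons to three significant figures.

At the top, both T and the weight mg point inward (toward the centre), so T + mg = mv²/r.
T = m(v²/r − g) = 0.712 × ((7.42)²/1.44 − 9.8) = 0.712 × (38.23 − 9.8) = 0.712 × 28.43 = 20.24 N.

20.2 N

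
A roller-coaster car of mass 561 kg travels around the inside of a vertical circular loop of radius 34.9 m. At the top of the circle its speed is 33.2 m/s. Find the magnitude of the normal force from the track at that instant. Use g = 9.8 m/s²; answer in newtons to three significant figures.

At the top, both N and the weight mg point inward (toward the centre), so N + mg = mv²/r.
N = m(v²/r − g) = 561 × ((33.2)²/34.9 − 9.8) = 561 × (31.58 − 9.8) = 561 × 21.78 = 12220 N.

12200 N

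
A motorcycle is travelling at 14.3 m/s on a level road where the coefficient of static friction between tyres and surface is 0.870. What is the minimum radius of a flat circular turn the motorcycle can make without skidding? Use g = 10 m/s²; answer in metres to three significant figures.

At the limit, μ_s m g = m v²/r, so r_min = v²/(μ_s g) = (14.3)²/(0.870 × 10.0) = 204.5/8.700 = 23.50 m.

23.5 m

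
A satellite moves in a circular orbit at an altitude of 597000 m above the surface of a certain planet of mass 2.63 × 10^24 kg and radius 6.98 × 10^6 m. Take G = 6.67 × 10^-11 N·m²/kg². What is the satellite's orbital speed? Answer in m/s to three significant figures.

Orbital radius r = R + h = 6.98 × 10^6 + 597000 = 7.577 × 10^6 m.
Gravity supplies the centripetal force: G M m / r² = m v² / r, so v = √(GM/r).
v = √(6.67 × 10^-11 × 2.63 × 10^24 / 7.577 × 10^6) = √(2.315 × 10^7) = 4812 m/s.

4810 m/s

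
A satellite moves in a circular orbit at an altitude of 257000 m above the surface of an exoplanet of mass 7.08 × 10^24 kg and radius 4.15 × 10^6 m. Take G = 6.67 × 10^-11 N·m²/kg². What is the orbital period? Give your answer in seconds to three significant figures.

2670 s

r = R + h = 4.15 × 10^6 + 257000 = 4.407 × 10^6 m. Gravity provides the centripetal force: G M m / r² = m v² / r ⇒ v = √(GM/r) = 10350 m/s.
T = 2πr/v = 2π × 4.407 × 10^6 / 10350 = 2675 s.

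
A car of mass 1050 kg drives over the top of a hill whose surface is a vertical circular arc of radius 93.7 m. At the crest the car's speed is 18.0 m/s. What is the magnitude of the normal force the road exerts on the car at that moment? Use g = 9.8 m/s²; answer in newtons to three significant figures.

At the crest the centripetal acceleration points downward (toward the centre of the arc), so mg − N = mv²/r.
N = m(g − v²/r) = 1050 × (9.8 − (18.0)²/93.7) = 1050 × (9.8 − 3.458) = 1050 × 6.342 = 6659 N.

6660 N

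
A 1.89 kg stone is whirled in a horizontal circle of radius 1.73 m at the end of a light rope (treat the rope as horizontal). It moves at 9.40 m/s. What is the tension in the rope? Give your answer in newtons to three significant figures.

The tension is the only horizontal force, so it supplies the full centripetal force: T = m v²/r = 1.89 × (9.400)²/1.73 = 1.89 × 88.36/1.73 = 96.53 N.

96.5 N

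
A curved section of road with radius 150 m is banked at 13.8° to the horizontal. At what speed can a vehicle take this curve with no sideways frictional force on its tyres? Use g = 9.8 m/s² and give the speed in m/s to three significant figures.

On a frictionless banked curve, N sinθ = mv²/r and N cosθ = mg, so tanθ = v²/(rg).
v = √(r g tanθ) = √(150 × 9.8 × tan 13.8°) = √(150 × 9.8 × 0.2456) = √361.1 = 19.00 m/s.

19.0 m/s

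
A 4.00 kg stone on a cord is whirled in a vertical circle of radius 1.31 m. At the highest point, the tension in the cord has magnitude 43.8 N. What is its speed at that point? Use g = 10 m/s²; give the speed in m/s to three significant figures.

At the top, T + mg = mv²/r, so v = √(r(T/m + g)) = √(1.31 × (43.8/4.00 + 10.0)) = √(1.31 × 20.95) = √27.44 = 5.239 m/s.

5.24 m/s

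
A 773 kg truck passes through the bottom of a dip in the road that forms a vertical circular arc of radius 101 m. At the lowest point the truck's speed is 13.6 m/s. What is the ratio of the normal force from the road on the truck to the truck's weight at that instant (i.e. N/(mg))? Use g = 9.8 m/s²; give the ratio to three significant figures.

At the bottom, N − mg = mv²/r, so N = m(v²/r + g) and N/(mg) = v²/(rg) + 1 = (13.6)²/(101 × 9.8) + 1 = 0.1869 + 1 = 1.187.

1.19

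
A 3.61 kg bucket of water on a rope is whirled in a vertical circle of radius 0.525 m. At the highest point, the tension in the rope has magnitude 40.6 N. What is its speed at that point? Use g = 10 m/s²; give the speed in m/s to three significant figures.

At the top, T + mg = mv²/r, so v = √(r(T/m + g)) = √(0.525 × (40.6/3.61 + 10.0)) = √(0.525 × 21.25) = √11.15 = 3.340 m/s.

3.34 m/s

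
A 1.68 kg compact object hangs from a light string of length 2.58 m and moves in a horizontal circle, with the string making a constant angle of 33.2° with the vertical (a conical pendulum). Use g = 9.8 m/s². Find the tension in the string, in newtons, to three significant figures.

Vertically the bob has no acceleration, so T cosθ = mg.
T = mg/cosθ = 1.68 × 9.8 / cos 33.2° = 16.46/0.8368 = 19.68 N.

19.7 N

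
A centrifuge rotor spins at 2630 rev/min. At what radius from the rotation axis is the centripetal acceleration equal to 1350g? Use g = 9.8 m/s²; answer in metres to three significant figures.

0.174 m

ω = 2630 rev/min × 2π/60 = 275.4 rad/s.
a_c = ω²r = 1350g ⇒ r = 1350 × 9.8 / (275.4)² = 13230/75850 = 0.1744 m.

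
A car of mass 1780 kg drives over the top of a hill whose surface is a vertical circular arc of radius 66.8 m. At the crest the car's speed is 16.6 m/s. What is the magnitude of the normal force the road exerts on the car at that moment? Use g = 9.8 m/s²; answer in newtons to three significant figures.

10100 N

At the crest the centripetal acceleration points downward (toward the centre of the arc), so mg − N = mv²/r.
N = m(g − v²/r) = 1780 × (9.8 − (16.6)²/66.8) = 1780 × (9.8 − 4.125) = 1780 × 5.675 = 10100 N.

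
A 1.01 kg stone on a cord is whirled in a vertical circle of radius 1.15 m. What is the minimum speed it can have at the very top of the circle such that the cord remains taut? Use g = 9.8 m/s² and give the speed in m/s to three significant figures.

3.36 m/s

At the top, both weight mg and T point toward the centre: T + mg = mv²/r.
At minimum speed T → 0, so mg = mv_min²/r ⇒ v_min = √(g r) = √(9.8 × 1.15) = 3.357 m/s.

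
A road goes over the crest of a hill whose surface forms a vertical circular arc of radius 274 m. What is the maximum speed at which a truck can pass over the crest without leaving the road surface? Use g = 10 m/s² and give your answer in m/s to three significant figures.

At the crest the centre of the circle is below the truck, so the net downward (centripetal) force is mg − N = mv²/r.
The truck leaves the road when N → 0, giving v_max = √(g r) = √(10.0 × 274) = 52.35 m/s.

52.3 m/s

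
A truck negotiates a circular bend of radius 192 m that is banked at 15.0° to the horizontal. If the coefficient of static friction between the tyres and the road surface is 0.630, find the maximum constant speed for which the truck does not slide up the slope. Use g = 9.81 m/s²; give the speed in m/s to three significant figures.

45.1 m/s

At the maximum speed, friction acts down the slope at its limiting value f = μN. Radially (horizontal, toward centre): N sinθ + μN cosθ = mv²/r. Vertically: N cosθ − μN sinθ = mg.
Dividing: v² = r g (sinθ + μcosθ)/(cosθ − μsinθ).
sinθ + μcosθ = 0.2588 + 0.630×0.9659 = 0.8674; cosθ − μsinθ = 0.9659 − 0.630×0.2588 = 0.8029.
v² = 192 × 9.81 × 0.8674/0.8029 = 2035 m²/s², so v = 45.11 m/s.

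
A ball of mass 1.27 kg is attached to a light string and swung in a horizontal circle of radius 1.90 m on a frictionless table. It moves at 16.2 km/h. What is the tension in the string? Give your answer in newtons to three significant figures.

v = 16.2 km/h = 16.2/3.6 = 4.500 m/s.
The tension is the only horizontal force, so it supplies the full centripetal force: T = m v²/r = 1.27 × (4.500)²/1.90 = 1.27 × 20.25/1.90 = 13.54 N.

13.5 N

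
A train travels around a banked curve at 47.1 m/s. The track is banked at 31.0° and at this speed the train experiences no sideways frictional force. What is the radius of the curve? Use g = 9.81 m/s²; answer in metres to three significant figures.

376 m

Frictionless banking: tanθ = v²/(rg), so r = v²/(g tanθ).
r = (47.1)²/(9.81 × tan 31.0°) = 2218/(9.81 × 0.6009) = 2218/5.894 = 376.4 m.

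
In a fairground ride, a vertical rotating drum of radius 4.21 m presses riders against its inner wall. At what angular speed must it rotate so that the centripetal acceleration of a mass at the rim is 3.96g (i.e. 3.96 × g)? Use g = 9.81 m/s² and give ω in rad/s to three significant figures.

Centripetal acceleration a_c = ω²r. Setting ω²r = 3.96g:
ω = √(3.96g / r) = √(3.96 × 9.81 / 4.21) = √9.227 = 3.038 rad/s.

3.04 rad/s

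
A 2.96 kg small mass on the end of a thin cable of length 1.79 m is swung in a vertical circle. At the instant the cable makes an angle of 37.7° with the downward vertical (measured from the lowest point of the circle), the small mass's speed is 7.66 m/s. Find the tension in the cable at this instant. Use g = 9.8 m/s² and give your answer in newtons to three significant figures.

120 N

Take the radial direction toward the centre of the circle as positive. The component of the weight along the string toward the centre is −mg cos φ (φ measured from the bottom), so Newton's second law along the string gives T − mg cos φ = m v²/r.
cos 37.7° = 0.7912, so T = m(v²/r + g cos φ) = 2.96 × ((7.66)²/1.79 + 9.8 × 0.7912) = 2.96 × (32.78 + (7.754)) = 2.96 × 40.53 = 120.0 N.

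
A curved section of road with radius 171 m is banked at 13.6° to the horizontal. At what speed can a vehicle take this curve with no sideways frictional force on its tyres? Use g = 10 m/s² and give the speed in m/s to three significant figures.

20.3 m/s

On a frictionless banked curve, N sinθ = mv²/r and N cosθ = mg, so tanθ = v²/(rg).
v = √(r g tanθ) = √(171 × 10.0 × tan 13.6°) = √(171 × 10.0 × 0.2419) = √413.7 = 20.34 m/s.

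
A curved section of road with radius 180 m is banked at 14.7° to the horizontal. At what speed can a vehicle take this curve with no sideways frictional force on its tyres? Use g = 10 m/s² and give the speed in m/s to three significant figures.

On a frictionless banked curve, N sinθ = mv²/r and N cosθ = mg, so tanθ = v²/(rg).
v = √(r g tanθ) = √(180 × 10.0 × tan 14.7°) = √(180 × 10.0 × 0.2623) = √472.2 = 21.73 m/s.

21.7 m/s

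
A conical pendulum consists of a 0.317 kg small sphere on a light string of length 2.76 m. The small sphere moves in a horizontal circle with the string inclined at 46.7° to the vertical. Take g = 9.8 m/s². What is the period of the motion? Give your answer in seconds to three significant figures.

2.76 s

r = L sinθ = 2.009 m. From T sinθ = mω²r and T cosθ = mg: tanθ = ω²r/g, so ω² = g tanθ / r = g/(L cosθ).
ω = √(g/(L cosθ)) = √(9.8/(2.76 × 0.6858)) = √5.177 = 2.275 rad/s.
Period = 2π/ω = 2.761 s.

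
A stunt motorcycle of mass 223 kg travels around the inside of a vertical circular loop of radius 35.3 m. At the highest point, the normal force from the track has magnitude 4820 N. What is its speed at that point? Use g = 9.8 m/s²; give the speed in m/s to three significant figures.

33.3 m/s

At the top, N + mg = mv²/r, so v = √(r(N/m + g)) = √(35.3 × (4820/223 + 9.8)) = √(35.3 × 31.41) = √1109 = 33.30 m/s.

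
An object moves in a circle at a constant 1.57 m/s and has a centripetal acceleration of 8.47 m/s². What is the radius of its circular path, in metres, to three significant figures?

a_c = v²/r ⇒ r = v²/a_c = (1.57)²/8.47 = 2.465/8.47 = 0.2910 m.

0.291 m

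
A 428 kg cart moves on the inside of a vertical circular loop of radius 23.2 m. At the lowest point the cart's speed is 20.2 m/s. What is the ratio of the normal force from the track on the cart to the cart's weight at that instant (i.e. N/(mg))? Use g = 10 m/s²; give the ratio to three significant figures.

2.76

At the bottom, N − mg = mv²/r, so N = m(v²/r + g) and N/(mg) = v²/(rg) + 1 = (20.2)²/(23.2 × 10.0) + 1 = 1.759 + 1 = 2.759.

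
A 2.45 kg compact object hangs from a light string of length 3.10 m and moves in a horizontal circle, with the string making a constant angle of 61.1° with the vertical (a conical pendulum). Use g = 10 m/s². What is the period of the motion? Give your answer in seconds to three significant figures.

r = L sinθ = 2.714 m. From T sinθ = mω²r and T cosθ = mg: tanθ = ω²r/g, so ω² = g tanθ / r = g/(L cosθ).
ω = √(g/(L cosθ)) = √(10.0/(3.10 × 0.4833)) = √6.675 = 2.584 rad/s.
Period = 2π/ω = 2.432 s.

2.43 s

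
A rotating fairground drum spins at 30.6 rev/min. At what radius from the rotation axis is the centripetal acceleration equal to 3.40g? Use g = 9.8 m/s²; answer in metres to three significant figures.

ω = 30.6 rev/min × 2π/60 = 3.204 rad/s.
a_c = ω²r = 3.40g ⇒ r = 3.40 × 9.8 / (3.204)² = 33.32/10.27 = 3.245 m.

3.24 m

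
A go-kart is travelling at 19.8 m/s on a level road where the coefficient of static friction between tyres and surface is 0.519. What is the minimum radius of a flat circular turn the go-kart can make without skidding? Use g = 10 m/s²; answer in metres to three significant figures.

75.5 m

At the limit, μ_s m g = m v²/r, so r_min = v²/(μ_s g) = (19.8)²/(0.519 × 10.0) = 392.0/5.190 = 75.54 m.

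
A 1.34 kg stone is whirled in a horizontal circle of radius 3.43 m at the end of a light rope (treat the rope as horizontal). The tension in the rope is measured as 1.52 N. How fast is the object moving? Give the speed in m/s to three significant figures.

T = m v²/r ⇒ v = √(T r / m) = √(1.52 × 3.43 / 1.34) = √3.891 = 1.972 m/s.

1.97 m/s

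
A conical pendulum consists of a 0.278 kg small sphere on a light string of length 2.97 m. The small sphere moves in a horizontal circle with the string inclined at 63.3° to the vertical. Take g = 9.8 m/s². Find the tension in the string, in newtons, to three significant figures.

6.06 N

Vertically the bob has no acceleration, so T cosθ = mg.
T = mg/cosθ = 0.278 × 9.8 / cos 63.3° = 2.724/0.4493 = 6.063 N.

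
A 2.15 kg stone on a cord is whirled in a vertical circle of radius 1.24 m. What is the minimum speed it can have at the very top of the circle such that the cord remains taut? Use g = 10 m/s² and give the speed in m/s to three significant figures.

At the highest point the centre is directly below, so both the weight and T act inward: T + mg = mv²/r.
At minimum speed T → 0, so mg = mv_min²/r ⇒ v_min = √(g r) = √(10.0 × 1.24) = 3.521 m/s.

3.52 m/s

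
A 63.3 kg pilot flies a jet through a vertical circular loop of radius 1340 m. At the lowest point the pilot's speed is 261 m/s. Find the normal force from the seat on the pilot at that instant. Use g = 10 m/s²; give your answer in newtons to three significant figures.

At the lowest point, N points up (toward the centre) and the weight mg points down (away from the centre), so the net inward force is N − mg = mv²/r.
N = m(v²/r + g) = 63.3 × ((261)²/1340 + 10.0) = 63.3 × (50.84 + 10.0) = 63.3 × 60.84 = 3851 N.

3850 N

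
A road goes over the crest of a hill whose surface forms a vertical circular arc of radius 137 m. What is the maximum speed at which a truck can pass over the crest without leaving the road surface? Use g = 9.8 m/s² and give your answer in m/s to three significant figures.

At the crest the centre of the circle is below the truck, so the net downward (centripetal) force is mg − N = mv²/r.
The truck leaves the road when N → 0, giving v_max = √(g r) = √(9.8 × 137) = 36.64 m/s.

36.6 m/s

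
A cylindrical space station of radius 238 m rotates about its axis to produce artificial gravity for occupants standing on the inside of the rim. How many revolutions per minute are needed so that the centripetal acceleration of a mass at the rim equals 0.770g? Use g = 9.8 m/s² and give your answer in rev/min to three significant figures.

Require ω²r = 0.770g, so ω = √(0.770 × 9.8/238) = 0.1781 rad/s.
In rev/min: ω × 60/(2π) = 0.1781 × 60/(2π) = 1.700 rev/min.

1.70 rev/min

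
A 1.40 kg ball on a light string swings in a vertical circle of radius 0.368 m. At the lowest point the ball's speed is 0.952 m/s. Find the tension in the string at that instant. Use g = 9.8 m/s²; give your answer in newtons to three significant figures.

17.2 N

At the lowest point, T points up (toward the centre) and the weight mg points down (away from the centre), so the net inward force is T − mg = mv²/r.
T = m(v²/r + g) = 1.40 × ((0.952)²/0.368 + 9.8) = 1.40 × (2.463 + 9.8) = 1.40 × 12.26 = 17.17 N.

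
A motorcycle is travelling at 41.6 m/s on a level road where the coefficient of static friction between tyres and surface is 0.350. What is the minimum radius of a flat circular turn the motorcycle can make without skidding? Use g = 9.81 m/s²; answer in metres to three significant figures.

At the limit, μ_s m g = m v²/r, so r_min = v²/(μ_s g) = (41.6)²/(0.350 × 9.81) = 1731/3.434 = 504.0 m.

504 m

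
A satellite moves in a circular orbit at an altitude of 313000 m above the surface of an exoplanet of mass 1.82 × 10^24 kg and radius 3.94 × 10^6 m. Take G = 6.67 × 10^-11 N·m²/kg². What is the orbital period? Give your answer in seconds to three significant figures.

r = R + h = 3.94 × 10^6 + 313000 = 4.253 × 10^6 m. Gravity provides the centripetal force: G M m / r² = m v² / r ⇒ v = √(GM/r) = 5343 m/s.
T = 2πr/v = 2π × 4.253 × 10^6 / 5343 = 5002 s.

5000 s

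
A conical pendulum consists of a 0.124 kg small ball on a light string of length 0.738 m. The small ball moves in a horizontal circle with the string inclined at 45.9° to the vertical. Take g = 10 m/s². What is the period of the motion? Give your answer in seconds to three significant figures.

r = L sinθ = 0.5300 m. From T sinθ = mω²r and T cosθ = mg: tanθ = ω²r/g, so ω² = g tanθ / r = g/(L cosθ).
ω = √(g/(L cosθ)) = √(10.0/(0.738 × 0.6959)) = √19.47 = 4.413 rad/s.
Period = 2π/ω = 1.424 s.

1.42 s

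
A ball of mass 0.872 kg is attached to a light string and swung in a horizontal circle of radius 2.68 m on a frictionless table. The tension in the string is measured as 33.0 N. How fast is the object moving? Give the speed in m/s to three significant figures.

10.1 m/s

T = m v²/r ⇒ v = √(T r / m) = √(33.0 × 2.68 / 0.872) = √101.4 = 10.07 m/s.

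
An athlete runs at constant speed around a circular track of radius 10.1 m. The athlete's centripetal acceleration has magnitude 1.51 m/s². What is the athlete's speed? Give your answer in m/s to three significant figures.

a_c = v²/r ⇒ v = √(a_c · r) = √(1.51 × 10.1) = √15.25 = 3.905 m/s.

3.91 m/s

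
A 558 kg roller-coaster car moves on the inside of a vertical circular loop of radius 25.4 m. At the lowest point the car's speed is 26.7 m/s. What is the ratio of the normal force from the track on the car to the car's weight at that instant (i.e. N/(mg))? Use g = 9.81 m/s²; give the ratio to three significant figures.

At the bottom, N − mg = mv²/r, so N = m(v²/r + g) and N/(mg) = v²/(rg) + 1 = (26.7)²/(25.4 × 9.81) + 1 = 2.861 + 1 = 3.861.

3.86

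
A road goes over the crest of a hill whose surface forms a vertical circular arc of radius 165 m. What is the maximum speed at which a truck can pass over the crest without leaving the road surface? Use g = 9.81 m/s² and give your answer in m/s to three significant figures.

At the crest the centre of the circle is below the truck, so the net downward (centripetal) force is mg − N = mv²/r.
The truck leaves the road when N → 0, giving v_max = √(g r) = √(9.81 × 165) = 40.23 m/s.

40.2 m/s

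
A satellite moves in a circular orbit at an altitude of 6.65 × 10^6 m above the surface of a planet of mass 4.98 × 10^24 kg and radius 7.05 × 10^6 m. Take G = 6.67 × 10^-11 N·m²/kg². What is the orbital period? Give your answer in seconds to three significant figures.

17500 s

r = R + h = 7.05 × 10^6 + 6.65 × 10^6 = 1.370 × 10^7 m. Gravity provides the centripetal force: G M m / r² = m v² / r ⇒ v = √(GM/r) = 4924 m/s.
T = 2πr/v = 2π × 1.370 × 10^7 / 4924 = 17480 s.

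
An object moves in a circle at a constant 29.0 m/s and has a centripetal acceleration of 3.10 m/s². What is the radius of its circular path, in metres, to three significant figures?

a_c = v²/r ⇒ r = v²/a_c = (29.0)²/3.10 = 841.0/3.10 = 271.3 m.

271 m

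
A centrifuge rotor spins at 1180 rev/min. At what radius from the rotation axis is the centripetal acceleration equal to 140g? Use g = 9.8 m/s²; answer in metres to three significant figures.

ω = 1180 rev/min × 2π/60 = 123.6 rad/s.
a_c = ω²r = 140g ⇒ r = 140 × 9.8 / (123.6)² = 1372/15270 = 0.08985 m.

0.0899 m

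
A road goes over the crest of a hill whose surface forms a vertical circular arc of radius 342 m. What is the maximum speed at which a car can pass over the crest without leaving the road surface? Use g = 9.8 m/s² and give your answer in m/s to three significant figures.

At the crest the centre of the circle is below the car, so the net downward (centripetal) force is mg − N = mv²/r.
The car leaves the road when N → 0, giving v_max = √(g r) = √(9.8 × 342) = 57.89 m/s.

57.9 m/s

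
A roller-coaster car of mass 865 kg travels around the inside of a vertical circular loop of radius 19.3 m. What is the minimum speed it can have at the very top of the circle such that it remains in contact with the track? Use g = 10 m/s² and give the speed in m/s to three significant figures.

At the top, both weight mg and N point toward the centre: N + mg = mv²/r.
At minimum speed N → 0, so mg = mv_min²/r ⇒ v_min = √(g r) = √(10.0 × 19.3) = 13.89 m/s.

13.9 m/s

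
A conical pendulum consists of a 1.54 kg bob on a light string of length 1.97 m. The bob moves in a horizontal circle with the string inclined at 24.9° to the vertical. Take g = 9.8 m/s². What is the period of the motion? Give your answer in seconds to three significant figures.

r = L sinθ = 0.8294 m. From T sinθ = mω²r and T cosθ = mg: tanθ = ω²r/g, so ω² = g tanθ / r = g/(L cosθ).
ω = √(g/(L cosθ)) = √(9.8/(1.97 × 0.9070)) = √5.484 = 2.342 rad/s.
Period = 2π/ω = 2.683 s.

2.68 s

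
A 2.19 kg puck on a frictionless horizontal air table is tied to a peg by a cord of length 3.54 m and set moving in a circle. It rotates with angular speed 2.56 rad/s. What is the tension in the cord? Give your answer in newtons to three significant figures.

v = ωr = 2.56 × 3.54 = 9.062 m/s.
The tension is the only horizontal force, so it supplies the full centripetal force: T = m v²/r = 2.19 × (9.062)²/3.54 = 2.19 × 82.13/3.54 = 50.81 N.

50.8 N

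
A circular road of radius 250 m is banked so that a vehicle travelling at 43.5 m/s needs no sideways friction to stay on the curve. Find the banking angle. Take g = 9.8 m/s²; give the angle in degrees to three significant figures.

37.7°

For a frictionless banked turn: horizontally N sinθ = mv²/r and vertically N cosθ = mg.
Dividing: tanθ = v²/(r g) = (43.5)²/(250 × 9.8) = 1892/2450 = 0.7723.
θ = arctan(0.7723) = 37.68°.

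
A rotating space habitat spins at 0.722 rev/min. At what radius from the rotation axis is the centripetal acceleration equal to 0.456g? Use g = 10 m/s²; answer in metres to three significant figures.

ω = 0.722 rev/min × 2π/60 = 0.07561 rad/s.
a_c = ω²r = 0.456g ⇒ r = 0.456 × 10.0 / (0.07561)² = 4.560/0.005717 = 797.7 m.

798 m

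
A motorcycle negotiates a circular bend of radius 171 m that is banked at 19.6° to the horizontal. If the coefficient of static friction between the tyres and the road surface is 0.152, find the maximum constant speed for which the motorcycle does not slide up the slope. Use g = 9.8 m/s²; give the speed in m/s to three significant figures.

At the maximum speed, friction acts down the slope at its limiting value f = μN. Radially (horizontal, toward centre): N sinθ + μN cosθ = mv²/r. Vertically: N cosθ − μN sinθ = mg.
Dividing: v² = r g (sinθ + μcosθ)/(cosθ − μsinθ).
sinθ + μcosθ = 0.3355 + 0.152×0.9421 = 0.4786; cosθ − μsinθ = 0.9421 − 0.152×0.3355 = 0.8911.
v² = 171 × 9.8 × 0.4786/0.8911 = 900.2 m²/s², so v = 30.00 m/s.

30.0 m/s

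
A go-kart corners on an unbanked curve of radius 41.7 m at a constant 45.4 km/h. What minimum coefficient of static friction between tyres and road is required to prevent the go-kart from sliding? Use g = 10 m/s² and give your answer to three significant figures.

0.381

v = 45.4/3.6 = 12.61 m/s.
Friction provides the centripetal force: μ_s m g = m v²/r, so μ_s = v²/(g r) = (12.61)²/(10.0 × 41.7) = 159.0/417.0 = 0.3814.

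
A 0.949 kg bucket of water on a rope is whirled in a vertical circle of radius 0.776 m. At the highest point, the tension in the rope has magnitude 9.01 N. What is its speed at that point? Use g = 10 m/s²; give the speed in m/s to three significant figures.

3.89 m/s

At the top, T + mg = mv²/r, so v = √(r(T/m + g)) = √(0.776 × (9.01/0.949 + 10.0)) = √(0.776 × 19.49) = √15.13 = 3.889 m/s.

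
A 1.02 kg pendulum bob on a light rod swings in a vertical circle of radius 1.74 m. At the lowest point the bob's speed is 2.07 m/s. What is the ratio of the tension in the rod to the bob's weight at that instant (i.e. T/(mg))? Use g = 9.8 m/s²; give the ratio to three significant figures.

At the bottom, T − mg = mv²/r, so T = m(v²/r + g) and T/(mg) = v²/(rg) + 1 = (2.07)²/(1.74 × 9.8) + 1 = 0.2513 + 1 = 1.251.

1.25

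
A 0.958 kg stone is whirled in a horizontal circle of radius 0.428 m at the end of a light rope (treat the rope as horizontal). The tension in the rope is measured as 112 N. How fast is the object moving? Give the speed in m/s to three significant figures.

7.07 m/s

T = m v²/r ⇒ v = √(T r / m) = √(112 × 0.428 / 0.958) = √50.04 = 7.074 m/s.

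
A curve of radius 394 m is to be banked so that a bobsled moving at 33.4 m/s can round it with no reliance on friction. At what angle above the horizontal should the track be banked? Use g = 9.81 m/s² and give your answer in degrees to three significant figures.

For a frictionless banked turn: horizontally N sinθ = mv²/r and vertically N cosθ = mg.
Dividing: tanθ = v²/(r g) = (33.4)²/(394 × 9.81) = 1116/3865 = 0.2886.
θ = arctan(0.2886) = 16.10°.

16.1°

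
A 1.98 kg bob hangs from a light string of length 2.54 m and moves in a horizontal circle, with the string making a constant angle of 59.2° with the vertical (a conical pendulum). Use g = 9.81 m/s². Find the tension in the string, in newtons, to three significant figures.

Vertically the bob has no acceleration, so T cosθ = mg.
T = mg/cosθ = 1.98 × 9.81 / cos 59.2° = 19.42/0.5120 = 37.93 N.

37.9 N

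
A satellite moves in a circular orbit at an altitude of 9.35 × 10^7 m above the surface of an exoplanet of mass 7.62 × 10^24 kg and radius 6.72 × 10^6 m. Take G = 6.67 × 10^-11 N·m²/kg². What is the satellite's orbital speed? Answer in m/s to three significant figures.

2250 m/s

Orbital radius r = R + h = 6.72 × 10^6 + 9.35 × 10^7 = 1.002 × 10^8 m.
Gravity supplies the centripetal force: G M m / r² = m v² / r, so v = √(GM/r).
v = √(6.67 × 10^-11 × 7.62 × 10^24 / 1.002 × 10^8) = √(5.071 × 10^6) = 2252 m/s.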